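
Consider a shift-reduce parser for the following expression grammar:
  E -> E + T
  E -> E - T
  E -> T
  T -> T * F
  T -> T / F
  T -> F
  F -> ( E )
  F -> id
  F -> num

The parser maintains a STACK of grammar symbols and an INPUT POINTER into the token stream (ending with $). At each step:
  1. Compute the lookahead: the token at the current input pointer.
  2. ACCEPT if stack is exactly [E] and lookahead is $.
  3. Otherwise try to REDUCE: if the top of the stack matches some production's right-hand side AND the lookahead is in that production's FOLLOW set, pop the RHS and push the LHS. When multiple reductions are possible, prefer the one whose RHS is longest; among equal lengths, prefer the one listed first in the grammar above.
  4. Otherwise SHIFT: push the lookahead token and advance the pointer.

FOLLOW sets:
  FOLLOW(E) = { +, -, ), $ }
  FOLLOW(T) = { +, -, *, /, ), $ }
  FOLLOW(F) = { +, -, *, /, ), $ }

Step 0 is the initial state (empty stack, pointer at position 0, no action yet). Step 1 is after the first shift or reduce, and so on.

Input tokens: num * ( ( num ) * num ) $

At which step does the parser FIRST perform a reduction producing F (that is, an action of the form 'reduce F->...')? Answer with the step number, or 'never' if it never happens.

Answer: 2

Derivation:
Step 1: shift num. Stack=[num] ptr=1 lookahead=* remaining=[* ( ( num ) * num ) $]
Step 2: reduce F->num. Stack=[F] ptr=1 lookahead=* remaining=[* ( ( num ) * num ) $]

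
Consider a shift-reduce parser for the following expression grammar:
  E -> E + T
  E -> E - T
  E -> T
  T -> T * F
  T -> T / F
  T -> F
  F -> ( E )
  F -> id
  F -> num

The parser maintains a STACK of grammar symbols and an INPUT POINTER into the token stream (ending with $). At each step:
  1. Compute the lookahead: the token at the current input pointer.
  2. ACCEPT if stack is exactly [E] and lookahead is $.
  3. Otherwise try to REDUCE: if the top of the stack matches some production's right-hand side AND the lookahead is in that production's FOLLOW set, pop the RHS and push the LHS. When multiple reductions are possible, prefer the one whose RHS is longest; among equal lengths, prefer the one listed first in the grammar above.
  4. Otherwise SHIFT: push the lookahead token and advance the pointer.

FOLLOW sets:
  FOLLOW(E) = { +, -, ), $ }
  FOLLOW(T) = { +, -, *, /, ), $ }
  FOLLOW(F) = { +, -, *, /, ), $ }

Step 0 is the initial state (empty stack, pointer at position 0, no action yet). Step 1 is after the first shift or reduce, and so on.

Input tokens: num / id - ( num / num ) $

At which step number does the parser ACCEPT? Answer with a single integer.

Step 1: shift num. Stack=[num] ptr=1 lookahead=/ remaining=[/ id - ( num / num ) $]
Step 2: reduce F->num. Stack=[F] ptr=1 lookahead=/ remaining=[/ id - ( num / num ) $]
Step 3: reduce T->F. Stack=[T] ptr=1 lookahead=/ remaining=[/ id - ( num / num ) $]
Step 4: shift /. Stack=[T /] ptr=2 lookahead=id remaining=[id - ( num / num ) $]
Step 5: shift id. Stack=[T / id] ptr=3 lookahead=- remaining=[- ( num / num ) $]
Step 6: reduce F->id. Stack=[T / F] ptr=3 lookahead=- remaining=[- ( num / num ) $]
Step 7: reduce T->T / F. Stack=[T] ptr=3 lookahead=- remaining=[- ( num / num ) $]
Step 8: reduce E->T. Stack=[E] ptr=3 lookahead=- remaining=[- ( num / num ) $]
Step 9: shift -. Stack=[E -] ptr=4 lookahead=( remaining=[( num / num ) $]
Step 10: shift (. Stack=[E - (] ptr=5 lookahead=num remaining=[num / num ) $]
Step 11: shift num. Stack=[E - ( num] ptr=6 lookahead=/ remaining=[/ num ) $]
Step 12: reduce F->num. Stack=[E - ( F] ptr=6 lookahead=/ remaining=[/ num ) $]
Step 13: reduce T->F. Stack=[E - ( T] ptr=6 lookahead=/ remaining=[/ num ) $]
Step 14: shift /. Stack=[E - ( T /] ptr=7 lookahead=num remaining=[num ) $]
Step 15: shift num. Stack=[E - ( T / num] ptr=8 lookahead=) remaining=[) $]
Step 16: reduce F->num. Stack=[E - ( T / F] ptr=8 lookahead=) remaining=[) $]
Step 17: reduce T->T / F. Stack=[E - ( T] ptr=8 lookahead=) remaining=[) $]
Step 18: reduce E->T. Stack=[E - ( E] ptr=8 lookahead=) remaining=[) $]
Step 19: shift ). Stack=[E - ( E )] ptr=9 lookahead=$ remaining=[$]
Step 20: reduce F->( E ). Stack=[E - F] ptr=9 lookahead=$ remaining=[$]
Step 21: reduce T->F. Stack=[E - T] ptr=9 lookahead=$ remaining=[$]
Step 22: reduce E->E - T. Stack=[E] ptr=9 lookahead=$ remaining=[$]
Step 23: accept. Stack=[E] ptr=9 lookahead=$ remaining=[$]

Answer: 23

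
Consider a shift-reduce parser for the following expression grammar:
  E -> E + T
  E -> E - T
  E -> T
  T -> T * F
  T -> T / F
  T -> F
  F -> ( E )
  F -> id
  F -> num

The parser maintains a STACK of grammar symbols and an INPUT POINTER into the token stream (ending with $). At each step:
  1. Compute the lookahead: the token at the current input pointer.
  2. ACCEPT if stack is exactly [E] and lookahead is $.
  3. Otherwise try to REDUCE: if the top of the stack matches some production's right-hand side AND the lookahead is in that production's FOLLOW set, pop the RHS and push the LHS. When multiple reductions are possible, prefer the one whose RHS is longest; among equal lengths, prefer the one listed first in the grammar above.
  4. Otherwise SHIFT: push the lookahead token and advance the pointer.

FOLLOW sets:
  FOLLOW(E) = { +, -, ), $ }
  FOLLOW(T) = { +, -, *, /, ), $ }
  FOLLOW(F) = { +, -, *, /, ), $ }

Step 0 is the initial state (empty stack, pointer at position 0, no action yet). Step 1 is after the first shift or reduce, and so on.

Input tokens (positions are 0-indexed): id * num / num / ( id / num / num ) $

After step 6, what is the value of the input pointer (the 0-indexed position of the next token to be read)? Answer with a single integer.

Answer: 3

Derivation:
Step 1: shift id. Stack=[id] ptr=1 lookahead=* remaining=[* num / num / ( id / num / num ) $]
Step 2: reduce F->id. Stack=[F] ptr=1 lookahead=* remaining=[* num / num / ( id / num / num ) $]
Step 3: reduce T->F. Stack=[T] ptr=1 lookahead=* remaining=[* num / num / ( id / num / num ) $]
Step 4: shift *. Stack=[T *] ptr=2 lookahead=num remaining=[num / num / ( id / num / num ) $]
Step 5: shift num. Stack=[T * num] ptr=3 lookahead=/ remaining=[/ num / ( id / num / num ) $]
Step 6: reduce F->num. Stack=[T * F] ptr=3 lookahead=/ remaining=[/ num / ( id / num / num ) $]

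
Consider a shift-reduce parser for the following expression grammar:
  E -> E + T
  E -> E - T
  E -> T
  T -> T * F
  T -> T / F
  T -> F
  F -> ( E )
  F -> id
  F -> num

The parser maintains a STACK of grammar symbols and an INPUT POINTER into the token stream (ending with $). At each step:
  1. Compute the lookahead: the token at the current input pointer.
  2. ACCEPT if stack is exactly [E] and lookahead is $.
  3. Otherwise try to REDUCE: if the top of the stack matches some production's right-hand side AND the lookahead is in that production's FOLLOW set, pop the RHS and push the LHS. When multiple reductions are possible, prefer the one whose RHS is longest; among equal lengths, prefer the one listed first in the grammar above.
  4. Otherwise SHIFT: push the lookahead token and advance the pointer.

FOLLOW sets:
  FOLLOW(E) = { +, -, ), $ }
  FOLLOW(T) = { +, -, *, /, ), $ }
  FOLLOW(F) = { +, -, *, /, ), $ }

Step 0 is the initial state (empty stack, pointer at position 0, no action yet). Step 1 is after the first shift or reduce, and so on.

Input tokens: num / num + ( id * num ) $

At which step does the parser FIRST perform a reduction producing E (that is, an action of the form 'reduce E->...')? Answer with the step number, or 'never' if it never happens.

Answer: 8

Derivation:
Step 1: shift num. Stack=[num] ptr=1 lookahead=/ remaining=[/ num + ( id * num ) $]
Step 2: reduce F->num. Stack=[F] ptr=1 lookahead=/ remaining=[/ num + ( id * num ) $]
Step 3: reduce T->F. Stack=[T] ptr=1 lookahead=/ remaining=[/ num + ( id * num ) $]
Step 4: shift /. Stack=[T /] ptr=2 lookahead=num remaining=[num + ( id * num ) $]
Step 5: shift num. Stack=[T / num] ptr=3 lookahead=+ remaining=[+ ( id * num ) $]
Step 6: reduce F->num. Stack=[T / F] ptr=3 lookahead=+ remaining=[+ ( id * num ) $]
Step 7: reduce T->T / F. Stack=[T] ptr=3 lookahead=+ remaining=[+ ( id * num ) $]
Step 8: reduce E->T. Stack=[E] ptr=3 lookahead=+ remaining=[+ ( id * num ) $]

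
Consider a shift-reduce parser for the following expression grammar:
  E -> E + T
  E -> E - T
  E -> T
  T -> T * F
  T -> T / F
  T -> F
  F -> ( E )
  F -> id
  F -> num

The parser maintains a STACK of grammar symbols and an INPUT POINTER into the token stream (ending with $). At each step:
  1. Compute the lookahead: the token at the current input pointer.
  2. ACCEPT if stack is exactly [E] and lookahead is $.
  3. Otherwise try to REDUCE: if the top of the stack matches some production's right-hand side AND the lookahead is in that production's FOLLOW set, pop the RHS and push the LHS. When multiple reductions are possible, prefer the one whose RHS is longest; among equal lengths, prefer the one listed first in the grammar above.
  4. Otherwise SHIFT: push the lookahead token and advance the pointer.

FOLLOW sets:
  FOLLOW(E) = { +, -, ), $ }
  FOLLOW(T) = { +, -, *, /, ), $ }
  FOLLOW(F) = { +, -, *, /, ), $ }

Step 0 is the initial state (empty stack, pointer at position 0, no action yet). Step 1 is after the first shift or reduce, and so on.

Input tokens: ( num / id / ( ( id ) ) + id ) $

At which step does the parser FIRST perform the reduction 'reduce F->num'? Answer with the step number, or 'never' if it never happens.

Answer: 3

Derivation:
Step 1: shift (. Stack=[(] ptr=1 lookahead=num remaining=[num / id / ( ( id ) ) + id ) $]
Step 2: shift num. Stack=[( num] ptr=2 lookahead=/ remaining=[/ id / ( ( id ) ) + id ) $]
Step 3: reduce F->num. Stack=[( F] ptr=2 lookahead=/ remaining=[/ id / ( ( id ) ) + id ) $]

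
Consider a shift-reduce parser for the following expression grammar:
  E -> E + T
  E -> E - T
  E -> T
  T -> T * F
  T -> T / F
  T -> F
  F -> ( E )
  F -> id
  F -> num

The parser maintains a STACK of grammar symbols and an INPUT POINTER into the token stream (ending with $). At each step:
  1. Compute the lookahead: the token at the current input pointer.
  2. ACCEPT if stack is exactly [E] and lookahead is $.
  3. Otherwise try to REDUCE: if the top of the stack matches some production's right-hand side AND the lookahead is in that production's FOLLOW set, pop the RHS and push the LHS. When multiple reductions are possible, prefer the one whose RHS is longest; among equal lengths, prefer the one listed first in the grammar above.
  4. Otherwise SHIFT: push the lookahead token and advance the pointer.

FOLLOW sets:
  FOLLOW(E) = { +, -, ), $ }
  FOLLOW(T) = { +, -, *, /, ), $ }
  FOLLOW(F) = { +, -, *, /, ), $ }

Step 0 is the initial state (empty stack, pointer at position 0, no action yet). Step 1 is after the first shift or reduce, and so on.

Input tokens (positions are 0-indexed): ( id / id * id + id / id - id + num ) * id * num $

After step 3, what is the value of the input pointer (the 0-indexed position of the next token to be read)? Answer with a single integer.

Answer: 2

Derivation:
Step 1: shift (. Stack=[(] ptr=1 lookahead=id remaining=[id / id * id + id / id - id + num ) * id * num $]
Step 2: shift id. Stack=[( id] ptr=2 lookahead=/ remaining=[/ id * id + id / id - id + num ) * id * num $]
Step 3: reduce F->id. Stack=[( F] ptr=2 lookahead=/ remaining=[/ id * id + id / id - id + num ) * id * num $]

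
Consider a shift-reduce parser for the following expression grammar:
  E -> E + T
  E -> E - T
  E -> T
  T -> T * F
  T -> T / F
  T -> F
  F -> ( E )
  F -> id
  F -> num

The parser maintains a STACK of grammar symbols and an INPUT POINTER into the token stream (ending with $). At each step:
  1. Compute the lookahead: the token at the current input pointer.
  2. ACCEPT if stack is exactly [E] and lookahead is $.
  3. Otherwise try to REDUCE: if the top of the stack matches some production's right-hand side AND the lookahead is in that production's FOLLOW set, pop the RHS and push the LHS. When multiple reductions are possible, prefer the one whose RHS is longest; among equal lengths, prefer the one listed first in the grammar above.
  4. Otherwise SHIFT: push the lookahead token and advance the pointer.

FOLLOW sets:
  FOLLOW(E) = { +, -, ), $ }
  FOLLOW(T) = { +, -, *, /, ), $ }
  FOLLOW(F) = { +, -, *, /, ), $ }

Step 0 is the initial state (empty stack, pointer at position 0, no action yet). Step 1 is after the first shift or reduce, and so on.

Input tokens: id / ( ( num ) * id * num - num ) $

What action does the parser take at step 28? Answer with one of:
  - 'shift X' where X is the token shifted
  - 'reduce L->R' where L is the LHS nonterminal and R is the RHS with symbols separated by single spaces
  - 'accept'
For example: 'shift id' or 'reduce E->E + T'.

Answer: shift )

Derivation:
Step 1: shift id. Stack=[id] ptr=1 lookahead=/ remaining=[/ ( ( num ) * id * num - num ) $]
Step 2: reduce F->id. Stack=[F] ptr=1 lookahead=/ remaining=[/ ( ( num ) * id * num - num ) $]
Step 3: reduce T->F. Stack=[T] ptr=1 lookahead=/ remaining=[/ ( ( num ) * id * num - num ) $]
Step 4: shift /. Stack=[T /] ptr=2 lookahead=( remaining=[( ( num ) * id * num - num ) $]
Step 5: shift (. Stack=[T / (] ptr=3 lookahead=( remaining=[( num ) * id * num - num ) $]
Step 6: shift (. Stack=[T / ( (] ptr=4 lookahead=num remaining=[num ) * id * num - num ) $]
Step 7: shift num. Stack=[T / ( ( num] ptr=5 lookahead=) remaining=[) * id * num - num ) $]
Step 8: reduce F->num. Stack=[T / ( ( F] ptr=5 lookahead=) remaining=[) * id * num - num ) $]
Step 9: reduce T->F. Stack=[T / ( ( T] ptr=5 lookahead=) remaining=[) * id * num - num ) $]
Step 10: reduce E->T. Stack=[T / ( ( E] ptr=5 lookahead=) remaining=[) * id * num - num ) $]
Step 11: shift ). Stack=[T / ( ( E )] ptr=6 lookahead=* remaining=[* id * num - num ) $]
Step 12: reduce F->( E ). Stack=[T / ( F] ptr=6 lookahead=* remaining=[* id * num - num ) $]
Step 13: reduce T->F. Stack=[T / ( T] ptr=6 lookahead=* remaining=[* id * num - num ) $]
Step 14: shift *. Stack=[T / ( T *] ptr=7 lookahead=id remaining=[id * num - num ) $]
Step 15: shift id. Stack=[T / ( T * id] ptr=8 lookahead=* remaining=[* num - num ) $]
Step 16: reduce F->id. Stack=[T / ( T * F] ptr=8 lookahead=* remaining=[* num - num ) $]
Step 17: reduce T->T * F. Stack=[T / ( T] ptr=8 lookahead=* remaining=[* num - num ) $]
Step 18: shift *. Stack=[T / ( T *] ptr=9 lookahead=num remaining=[num - num ) $]
Step 19: shift num. Stack=[T / ( T * num] ptr=10 lookahead=- remaining=[- num ) $]
Step 20: reduce F->num. Stack=[T / ( T * F] ptr=10 lookahead=- remaining=[- num ) $]
Step 21: reduce T->T * F. Stack=[T / ( T] ptr=10 lookahead=- remaining=[- num ) $]
Step 22: reduce E->T. Stack=[T / ( E] ptr=10 lookahead=- remaining=[- num ) $]
Step 23: shift -. Stack=[T / ( E -] ptr=11 lookahead=num remaining=[num ) $]
Step 24: shift num. Stack=[T / ( E - num] ptr=12 lookahead=) remaining=[) $]
Step 25: reduce F->num. Stack=[T / ( E - F] ptr=12 lookahead=) remaining=[) $]
Step 26: reduce T->F. Stack=[T / ( E - T] ptr=12 lookahead=) remaining=[) $]
Step 27: reduce E->E - T. Stack=[T / ( E] ptr=12 lookahead=) remaining=[) $]
Step 28: shift ). Stack=[T / ( E )] ptr=13 lookahead=$ remaining=[$]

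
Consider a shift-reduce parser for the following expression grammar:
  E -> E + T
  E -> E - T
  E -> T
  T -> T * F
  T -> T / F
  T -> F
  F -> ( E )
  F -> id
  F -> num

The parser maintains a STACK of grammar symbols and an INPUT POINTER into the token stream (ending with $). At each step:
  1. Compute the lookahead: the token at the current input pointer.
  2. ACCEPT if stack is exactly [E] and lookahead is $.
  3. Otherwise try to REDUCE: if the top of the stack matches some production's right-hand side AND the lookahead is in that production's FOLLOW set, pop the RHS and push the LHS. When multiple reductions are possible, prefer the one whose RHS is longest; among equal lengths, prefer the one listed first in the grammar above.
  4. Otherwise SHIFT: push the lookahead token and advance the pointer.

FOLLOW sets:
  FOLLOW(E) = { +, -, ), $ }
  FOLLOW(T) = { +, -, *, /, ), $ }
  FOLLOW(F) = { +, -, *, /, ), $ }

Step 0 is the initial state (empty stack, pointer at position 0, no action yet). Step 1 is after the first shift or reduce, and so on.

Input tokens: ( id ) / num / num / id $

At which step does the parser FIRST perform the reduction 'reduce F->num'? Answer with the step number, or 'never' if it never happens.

Step 1: shift (. Stack=[(] ptr=1 lookahead=id remaining=[id ) / num / num / id $]
Step 2: shift id. Stack=[( id] ptr=2 lookahead=) remaining=[) / num / num / id $]
Step 3: reduce F->id. Stack=[( F] ptr=2 lookahead=) remaining=[) / num / num / id $]
Step 4: reduce T->F. Stack=[( T] ptr=2 lookahead=) remaining=[) / num / num / id $]
Step 5: reduce E->T. Stack=[( E] ptr=2 lookahead=) remaining=[) / num / num / id $]
Step 6: shift ). Stack=[( E )] ptr=3 lookahead=/ remaining=[/ num / num / id $]
Step 7: reduce F->( E ). Stack=[F] ptr=3 lookahead=/ remaining=[/ num / num / id $]
Step 8: reduce T->F. Stack=[T] ptr=3 lookahead=/ remaining=[/ num / num / id $]
Step 9: shift /. Stack=[T /] ptr=4 lookahead=num remaining=[num / num / id $]
Step 10: shift num. Stack=[T / num] ptr=5 lookahead=/ remaining=[/ num / id $]
Step 11: reduce F->num. Stack=[T / F] ptr=5 lookahead=/ remaining=[/ num / id $]

Answer: 11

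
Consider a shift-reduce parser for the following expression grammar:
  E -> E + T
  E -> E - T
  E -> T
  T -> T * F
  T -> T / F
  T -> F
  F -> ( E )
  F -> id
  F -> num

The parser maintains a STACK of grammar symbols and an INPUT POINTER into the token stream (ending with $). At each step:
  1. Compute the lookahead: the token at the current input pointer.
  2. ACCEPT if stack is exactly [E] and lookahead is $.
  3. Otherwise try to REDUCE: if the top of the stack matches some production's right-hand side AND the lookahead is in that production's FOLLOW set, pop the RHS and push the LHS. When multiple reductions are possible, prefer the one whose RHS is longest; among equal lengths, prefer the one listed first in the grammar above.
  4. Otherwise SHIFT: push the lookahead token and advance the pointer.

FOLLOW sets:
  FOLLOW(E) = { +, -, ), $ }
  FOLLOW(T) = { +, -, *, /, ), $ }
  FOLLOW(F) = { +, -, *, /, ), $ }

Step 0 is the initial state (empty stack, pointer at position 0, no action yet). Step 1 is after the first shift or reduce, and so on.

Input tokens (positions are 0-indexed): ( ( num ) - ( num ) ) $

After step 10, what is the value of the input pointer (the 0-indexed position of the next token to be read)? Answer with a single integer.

Step 1: shift (. Stack=[(] ptr=1 lookahead=( remaining=[( num ) - ( num ) ) $]
Step 2: shift (. Stack=[( (] ptr=2 lookahead=num remaining=[num ) - ( num ) ) $]
Step 3: shift num. Stack=[( ( num] ptr=3 lookahead=) remaining=[) - ( num ) ) $]
Step 4: reduce F->num. Stack=[( ( F] ptr=3 lookahead=) remaining=[) - ( num ) ) $]
Step 5: reduce T->F. Stack=[( ( T] ptr=3 lookahead=) remaining=[) - ( num ) ) $]
Step 6: reduce E->T. Stack=[( ( E] ptr=3 lookahead=) remaining=[) - ( num ) ) $]
Step 7: shift ). Stack=[( ( E )] ptr=4 lookahead=- remaining=[- ( num ) ) $]
Step 8: reduce F->( E ). Stack=[( F] ptr=4 lookahead=- remaining=[- ( num ) ) $]
Step 9: reduce T->F. Stack=[( T] ptr=4 lookahead=- remaining=[- ( num ) ) $]
Step 10: reduce E->T. Stack=[( E] ptr=4 lookahead=- remaining=[- ( num ) ) $]

Answer: 4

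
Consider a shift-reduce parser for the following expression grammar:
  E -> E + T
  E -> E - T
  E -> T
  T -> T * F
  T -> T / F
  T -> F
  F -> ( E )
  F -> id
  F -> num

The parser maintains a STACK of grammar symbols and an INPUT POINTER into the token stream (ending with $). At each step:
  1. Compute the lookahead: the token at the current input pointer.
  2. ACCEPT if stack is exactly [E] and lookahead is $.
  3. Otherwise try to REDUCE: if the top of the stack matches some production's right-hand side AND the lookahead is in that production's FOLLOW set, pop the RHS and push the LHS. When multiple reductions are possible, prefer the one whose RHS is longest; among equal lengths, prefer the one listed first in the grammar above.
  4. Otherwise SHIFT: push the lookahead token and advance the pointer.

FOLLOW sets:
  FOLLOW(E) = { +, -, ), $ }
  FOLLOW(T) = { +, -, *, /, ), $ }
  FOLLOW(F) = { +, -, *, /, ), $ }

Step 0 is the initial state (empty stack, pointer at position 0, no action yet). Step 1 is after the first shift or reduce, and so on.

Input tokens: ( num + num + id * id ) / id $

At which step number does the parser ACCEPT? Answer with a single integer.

Answer: 28

Derivation:
Step 1: shift (. Stack=[(] ptr=1 lookahead=num remaining=[num + num + id * id ) / id $]
Step 2: shift num. Stack=[( num] ptr=2 lookahead=+ remaining=[+ num + id * id ) / id $]
Step 3: reduce F->num. Stack=[( F] ptr=2 lookahead=+ remaining=[+ num + id * id ) / id $]
Step 4: reduce T->F. Stack=[( T] ptr=2 lookahead=+ remaining=[+ num + id * id ) / id $]
Step 5: reduce E->T. Stack=[( E] ptr=2 lookahead=+ remaining=[+ num + id * id ) / id $]
Step 6: shift +. Stack=[( E +] ptr=3 lookahead=num remaining=[num + id * id ) / id $]
Step 7: shift num. Stack=[( E + num] ptr=4 lookahead=+ remaining=[+ id * id ) / id $]
Step 8: reduce F->num. Stack=[( E + F] ptr=4 lookahead=+ remaining=[+ id * id ) / id $]
Step 9: reduce T->F. Stack=[( E + T] ptr=4 lookahead=+ remaining=[+ id * id ) / id $]
Step 10: reduce E->E + T. Stack=[( E] ptr=4 lookahead=+ remaining=[+ id * id ) / id $]
Step 11: shift +. Stack=[( E +] ptr=5 lookahead=id remaining=[id * id ) / id $]
Step 12: shift id. Stack=[( E + id] ptr=6 lookahead=* remaining=[* id ) / id $]
Step 13: reduce F->id. Stack=[( E + F] ptr=6 lookahead=* remaining=[* id ) / id $]
Step 14: reduce T->F. Stack=[( E + T] ptr=6 lookahead=* remaining=[* id ) / id $]
Step 15: shift *. Stack=[( E + T *] ptr=7 lookahead=id remaining=[id ) / id $]
Step 16: shift id. Stack=[( E + T * id] ptr=8 lookahead=) remaining=[) / id $]
Step 17: reduce F->id. Stack=[( E + T * F] ptr=8 lookahead=) remaining=[) / id $]
Step 18: reduce T->T * F. Stack=[( E + T] ptr=8 lookahead=) remaining=[) / id $]
Step 19: reduce E->E + T. Stack=[( E] ptr=8 lookahead=) remaining=[) / id $]
Step 20: shift ). Stack=[( E )] ptr=9 lookahead=/ remaining=[/ id $]
Step 21: reduce F->( E ). Stack=[F] ptr=9 lookahead=/ remaining=[/ id $]
Step 22: reduce T->F. Stack=[T] ptr=9 lookahead=/ remaining=[/ id $]
Step 23: shift /. Stack=[T /] ptr=10 lookahead=id remaining=[id $]
Step 24: shift id. Stack=[T / id] ptr=11 lookahead=$ remaining=[$]
Step 25: reduce F->id. Stack=[T / F] ptr=11 lookahead=$ remaining=[$]
Step 26: reduce T->T / F. Stack=[T] ptr=11 lookahead=$ remaining=[$]
Step 27: reduce E->T. Stack=[E] ptr=11 lookahead=$ remaining=[$]
Step 28: accept. Stack=[E] ptr=11 lookahead=$ remaining=[$]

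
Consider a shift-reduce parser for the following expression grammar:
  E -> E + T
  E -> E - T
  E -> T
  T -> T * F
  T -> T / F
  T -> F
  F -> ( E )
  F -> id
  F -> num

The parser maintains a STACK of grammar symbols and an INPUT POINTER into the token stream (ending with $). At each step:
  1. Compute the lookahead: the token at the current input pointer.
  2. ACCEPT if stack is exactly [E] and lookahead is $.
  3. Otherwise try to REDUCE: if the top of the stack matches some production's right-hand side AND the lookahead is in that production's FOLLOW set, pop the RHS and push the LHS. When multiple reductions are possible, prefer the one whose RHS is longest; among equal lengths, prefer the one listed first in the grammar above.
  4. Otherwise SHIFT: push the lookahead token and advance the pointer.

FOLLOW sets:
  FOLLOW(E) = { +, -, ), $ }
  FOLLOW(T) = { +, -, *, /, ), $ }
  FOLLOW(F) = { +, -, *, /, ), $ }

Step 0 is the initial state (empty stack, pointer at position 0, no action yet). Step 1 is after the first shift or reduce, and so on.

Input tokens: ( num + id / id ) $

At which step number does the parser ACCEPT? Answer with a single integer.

Step 1: shift (. Stack=[(] ptr=1 lookahead=num remaining=[num + id / id ) $]
Step 2: shift num. Stack=[( num] ptr=2 lookahead=+ remaining=[+ id / id ) $]
Step 3: reduce F->num. Stack=[( F] ptr=2 lookahead=+ remaining=[+ id / id ) $]
Step 4: reduce T->F. Stack=[( T] ptr=2 lookahead=+ remaining=[+ id / id ) $]
Step 5: reduce E->T. Stack=[( E] ptr=2 lookahead=+ remaining=[+ id / id ) $]
Step 6: shift +. Stack=[( E +] ptr=3 lookahead=id remaining=[id / id ) $]
Step 7: shift id. Stack=[( E + id] ptr=4 lookahead=/ remaining=[/ id ) $]
Step 8: reduce F->id. Stack=[( E + F] ptr=4 lookahead=/ remaining=[/ id ) $]
Step 9: reduce T->F. Stack=[( E + T] ptr=4 lookahead=/ remaining=[/ id ) $]
Step 10: shift /. Stack=[( E + T /] ptr=5 lookahead=id remaining=[id ) $]
Step 11: shift id. Stack=[( E + T / id] ptr=6 lookahead=) remaining=[) $]
Step 12: reduce F->id. Stack=[( E + T / F] ptr=6 lookahead=) remaining=[) $]
Step 13: reduce T->T / F. Stack=[( E + T] ptr=6 lookahead=) remaining=[) $]
Step 14: reduce E->E + T. Stack=[( E] ptr=6 lookahead=) remaining=[) $]
Step 15: shift ). Stack=[( E )] ptr=7 lookahead=$ remaining=[$]
Step 16: reduce F->( E ). Stack=[F] ptr=7 lookahead=$ remaining=[$]
Step 17: reduce T->F. Stack=[T] ptr=7 lookahead=$ remaining=[$]
Step 18: reduce E->T. Stack=[E] ptr=7 lookahead=$ remaining=[$]
Step 19: accept. Stack=[E] ptr=7 lookahead=$ remaining=[$]

Answer: 19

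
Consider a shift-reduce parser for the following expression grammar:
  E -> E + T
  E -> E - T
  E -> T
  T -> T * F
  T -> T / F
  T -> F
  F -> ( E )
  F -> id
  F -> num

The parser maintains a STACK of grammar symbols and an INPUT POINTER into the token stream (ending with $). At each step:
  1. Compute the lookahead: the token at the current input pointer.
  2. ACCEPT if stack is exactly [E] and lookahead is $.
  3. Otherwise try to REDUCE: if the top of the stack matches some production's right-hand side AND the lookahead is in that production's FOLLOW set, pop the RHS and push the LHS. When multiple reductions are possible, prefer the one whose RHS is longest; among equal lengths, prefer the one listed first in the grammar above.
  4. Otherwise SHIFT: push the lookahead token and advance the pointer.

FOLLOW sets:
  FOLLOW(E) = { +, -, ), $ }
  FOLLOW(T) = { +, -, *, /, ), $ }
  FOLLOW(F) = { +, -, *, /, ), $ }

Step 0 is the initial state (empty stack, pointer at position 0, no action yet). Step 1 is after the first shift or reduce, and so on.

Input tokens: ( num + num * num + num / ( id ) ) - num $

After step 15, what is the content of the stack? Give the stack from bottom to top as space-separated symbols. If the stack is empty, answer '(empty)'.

Answer: ( E +

Derivation:
Step 1: shift (. Stack=[(] ptr=1 lookahead=num remaining=[num + num * num + num / ( id ) ) - num $]
Step 2: shift num. Stack=[( num] ptr=2 lookahead=+ remaining=[+ num * num + num / ( id ) ) - num $]
Step 3: reduce F->num. Stack=[( F] ptr=2 lookahead=+ remaining=[+ num * num + num / ( id ) ) - num $]
Step 4: reduce T->F. Stack=[( T] ptr=2 lookahead=+ remaining=[+ num * num + num / ( id ) ) - num $]
Step 5: reduce E->T. Stack=[( E] ptr=2 lookahead=+ remaining=[+ num * num + num / ( id ) ) - num $]
Step 6: shift +. Stack=[( E +] ptr=3 lookahead=num remaining=[num * num + num / ( id ) ) - num $]
Step 7: shift num. Stack=[( E + num] ptr=4 lookahead=* remaining=[* num + num / ( id ) ) - num $]
Step 8: reduce F->num. Stack=[( E + F] ptr=4 lookahead=* remaining=[* num + num / ( id ) ) - num $]
Step 9: reduce T->F. Stack=[( E + T] ptr=4 lookahead=* remaining=[* num + num / ( id ) ) - num $]
Step 10: shift *. Stack=[( E + T *] ptr=5 lookahead=num remaining=[num + num / ( id ) ) - num $]
Step 11: shift num. Stack=[( E + T * num] ptr=6 lookahead=+ remaining=[+ num / ( id ) ) - num $]
Step 12: reduce F->num. Stack=[( E + T * F] ptr=6 lookahead=+ remaining=[+ num / ( id ) ) - num $]
Step 13: reduce T->T * F. Stack=[( E + T] ptr=6 lookahead=+ remaining=[+ num / ( id ) ) - num $]
Step 14: reduce E->E + T. Stack=[( E] ptr=6 lookahead=+ remaining=[+ num / ( id ) ) - num $]
Step 15: shift +. Stack=[( E +] ptr=7 lookahead=num remaining=[num / ( id ) ) - num $]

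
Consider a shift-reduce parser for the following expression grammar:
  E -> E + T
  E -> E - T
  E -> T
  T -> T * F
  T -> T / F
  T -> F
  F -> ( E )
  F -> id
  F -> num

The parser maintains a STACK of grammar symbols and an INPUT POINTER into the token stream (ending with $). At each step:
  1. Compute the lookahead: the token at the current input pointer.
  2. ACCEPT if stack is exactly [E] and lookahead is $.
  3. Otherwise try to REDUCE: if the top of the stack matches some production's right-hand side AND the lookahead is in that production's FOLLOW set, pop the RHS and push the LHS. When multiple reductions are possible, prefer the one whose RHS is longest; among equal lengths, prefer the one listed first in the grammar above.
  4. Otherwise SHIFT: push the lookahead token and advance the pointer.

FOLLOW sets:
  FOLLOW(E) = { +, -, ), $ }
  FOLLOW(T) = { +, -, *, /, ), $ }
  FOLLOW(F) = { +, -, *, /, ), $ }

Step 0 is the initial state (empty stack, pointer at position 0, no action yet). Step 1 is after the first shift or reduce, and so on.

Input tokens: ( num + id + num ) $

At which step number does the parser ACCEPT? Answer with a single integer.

Step 1: shift (. Stack=[(] ptr=1 lookahead=num remaining=[num + id + num ) $]
Step 2: shift num. Stack=[( num] ptr=2 lookahead=+ remaining=[+ id + num ) $]
Step 3: reduce F->num. Stack=[( F] ptr=2 lookahead=+ remaining=[+ id + num ) $]
Step 4: reduce T->F. Stack=[( T] ptr=2 lookahead=+ remaining=[+ id + num ) $]
Step 5: reduce E->T. Stack=[( E] ptr=2 lookahead=+ remaining=[+ id + num ) $]
Step 6: shift +. Stack=[( E +] ptr=3 lookahead=id remaining=[id + num ) $]
Step 7: shift id. Stack=[( E + id] ptr=4 lookahead=+ remaining=[+ num ) $]
Step 8: reduce F->id. Stack=[( E + F] ptr=4 lookahead=+ remaining=[+ num ) $]
Step 9: reduce T->F. Stack=[( E + T] ptr=4 lookahead=+ remaining=[+ num ) $]
Step 10: reduce E->E + T. Stack=[( E] ptr=4 lookahead=+ remaining=[+ num ) $]
Step 11: shift +. Stack=[( E +] ptr=5 lookahead=num remaining=[num ) $]
Step 12: shift num. Stack=[( E + num] ptr=6 lookahead=) remaining=[) $]
Step 13: reduce F->num. Stack=[( E + F] ptr=6 lookahead=) remaining=[) $]
Step 14: reduce T->F. Stack=[( E + T] ptr=6 lookahead=) remaining=[) $]
Step 15: reduce E->E + T. Stack=[( E] ptr=6 lookahead=) remaining=[) $]
Step 16: shift ). Stack=[( E )] ptr=7 lookahead=$ remaining=[$]
Step 17: reduce F->( E ). Stack=[F] ptr=7 lookahead=$ remaining=[$]
Step 18: reduce T->F. Stack=[T] ptr=7 lookahead=$ remaining=[$]
Step 19: reduce E->T. Stack=[E] ptr=7 lookahead=$ remaining=[$]
Step 20: accept. Stack=[E] ptr=7 lookahead=$ remaining=[$]

Answer: 20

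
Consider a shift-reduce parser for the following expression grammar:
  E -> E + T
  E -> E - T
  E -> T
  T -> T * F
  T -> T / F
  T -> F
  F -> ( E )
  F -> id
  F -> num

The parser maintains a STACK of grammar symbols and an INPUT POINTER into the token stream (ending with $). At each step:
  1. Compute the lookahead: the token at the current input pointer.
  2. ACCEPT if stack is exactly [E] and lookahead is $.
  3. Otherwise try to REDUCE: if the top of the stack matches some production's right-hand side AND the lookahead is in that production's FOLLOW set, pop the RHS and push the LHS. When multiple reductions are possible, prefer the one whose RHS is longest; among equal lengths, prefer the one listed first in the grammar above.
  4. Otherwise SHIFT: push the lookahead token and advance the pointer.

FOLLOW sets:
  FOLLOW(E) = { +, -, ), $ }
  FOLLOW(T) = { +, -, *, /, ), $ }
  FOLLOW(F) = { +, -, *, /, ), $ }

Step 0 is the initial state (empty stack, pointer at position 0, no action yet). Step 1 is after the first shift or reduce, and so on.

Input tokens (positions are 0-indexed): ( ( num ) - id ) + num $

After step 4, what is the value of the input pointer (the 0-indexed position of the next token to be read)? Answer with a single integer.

Step 1: shift (. Stack=[(] ptr=1 lookahead=( remaining=[( num ) - id ) + num $]
Step 2: shift (. Stack=[( (] ptr=2 lookahead=num remaining=[num ) - id ) + num $]
Step 3: shift num. Stack=[( ( num] ptr=3 lookahead=) remaining=[) - id ) + num $]
Step 4: reduce F->num. Stack=[( ( F] ptr=3 lookahead=) remaining=[) - id ) + num $]

Answer: 3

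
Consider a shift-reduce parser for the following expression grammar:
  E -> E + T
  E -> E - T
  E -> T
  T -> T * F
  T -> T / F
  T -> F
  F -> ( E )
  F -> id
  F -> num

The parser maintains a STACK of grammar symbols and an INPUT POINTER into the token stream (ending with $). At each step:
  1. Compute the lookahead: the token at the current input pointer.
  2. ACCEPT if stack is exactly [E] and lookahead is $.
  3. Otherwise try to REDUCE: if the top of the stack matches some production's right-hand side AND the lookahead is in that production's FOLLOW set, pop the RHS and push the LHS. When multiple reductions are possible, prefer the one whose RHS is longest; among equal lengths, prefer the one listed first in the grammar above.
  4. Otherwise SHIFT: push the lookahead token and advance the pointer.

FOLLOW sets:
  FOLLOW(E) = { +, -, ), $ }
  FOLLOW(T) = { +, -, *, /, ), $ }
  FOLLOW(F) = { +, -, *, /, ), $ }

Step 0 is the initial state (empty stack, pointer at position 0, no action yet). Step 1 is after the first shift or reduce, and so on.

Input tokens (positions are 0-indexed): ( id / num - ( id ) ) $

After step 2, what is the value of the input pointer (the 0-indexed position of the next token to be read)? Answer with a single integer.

Step 1: shift (. Stack=[(] ptr=1 lookahead=id remaining=[id / num - ( id ) ) $]
Step 2: shift id. Stack=[( id] ptr=2 lookahead=/ remaining=[/ num - ( id ) ) $]

Answer: 2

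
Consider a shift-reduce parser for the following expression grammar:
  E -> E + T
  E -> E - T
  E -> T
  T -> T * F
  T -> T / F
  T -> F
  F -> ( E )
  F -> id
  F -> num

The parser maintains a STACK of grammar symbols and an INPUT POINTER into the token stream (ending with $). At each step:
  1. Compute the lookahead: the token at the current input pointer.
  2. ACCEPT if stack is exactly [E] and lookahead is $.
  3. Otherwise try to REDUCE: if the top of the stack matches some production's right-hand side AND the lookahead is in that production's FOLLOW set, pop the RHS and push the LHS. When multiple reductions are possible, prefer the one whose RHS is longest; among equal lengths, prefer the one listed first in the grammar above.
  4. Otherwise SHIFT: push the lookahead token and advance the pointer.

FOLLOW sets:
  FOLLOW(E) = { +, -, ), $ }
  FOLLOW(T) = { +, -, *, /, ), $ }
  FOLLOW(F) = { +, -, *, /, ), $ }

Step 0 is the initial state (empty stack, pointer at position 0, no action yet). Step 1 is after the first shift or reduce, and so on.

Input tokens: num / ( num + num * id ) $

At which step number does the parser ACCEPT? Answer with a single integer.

Step 1: shift num. Stack=[num] ptr=1 lookahead=/ remaining=[/ ( num + num * id ) $]
Step 2: reduce F->num. Stack=[F] ptr=1 lookahead=/ remaining=[/ ( num + num * id ) $]
Step 3: reduce T->F. Stack=[T] ptr=1 lookahead=/ remaining=[/ ( num + num * id ) $]
Step 4: shift /. Stack=[T /] ptr=2 lookahead=( remaining=[( num + num * id ) $]
Step 5: shift (. Stack=[T / (] ptr=3 lookahead=num remaining=[num + num * id ) $]
Step 6: shift num. Stack=[T / ( num] ptr=4 lookahead=+ remaining=[+ num * id ) $]
Step 7: reduce F->num. Stack=[T / ( F] ptr=4 lookahead=+ remaining=[+ num * id ) $]
Step 8: reduce T->F. Stack=[T / ( T] ptr=4 lookahead=+ remaining=[+ num * id ) $]
Step 9: reduce E->T. Stack=[T / ( E] ptr=4 lookahead=+ remaining=[+ num * id ) $]
Step 10: shift +. Stack=[T / ( E +] ptr=5 lookahead=num remaining=[num * id ) $]
Step 11: shift num. Stack=[T / ( E + num] ptr=6 lookahead=* remaining=[* id ) $]
Step 12: reduce F->num. Stack=[T / ( E + F] ptr=6 lookahead=* remaining=[* id ) $]
Step 13: reduce T->F. Stack=[T / ( E + T] ptr=6 lookahead=* remaining=[* id ) $]
Step 14: shift *. Stack=[T / ( E + T *] ptr=7 lookahead=id remaining=[id ) $]
Step 15: shift id. Stack=[T / ( E + T * id] ptr=8 lookahead=) remaining=[) $]
Step 16: reduce F->id. Stack=[T / ( E + T * F] ptr=8 lookahead=) remaining=[) $]
Step 17: reduce T->T * F. Stack=[T / ( E + T] ptr=8 lookahead=) remaining=[) $]
Step 18: reduce E->E + T. Stack=[T / ( E] ptr=8 lookahead=) remaining=[) $]
Step 19: shift ). Stack=[T / ( E )] ptr=9 lookahead=$ remaining=[$]
Step 20: reduce F->( E ). Stack=[T / F] ptr=9 lookahead=$ remaining=[$]
Step 21: reduce T->T / F. Stack=[T] ptr=9 lookahead=$ remaining=[$]
Step 22: reduce E->T. Stack=[E] ptr=9 lookahead=$ remaining=[$]
Step 23: accept. Stack=[E] ptr=9 lookahead=$ remaining=[$]

Answer: 23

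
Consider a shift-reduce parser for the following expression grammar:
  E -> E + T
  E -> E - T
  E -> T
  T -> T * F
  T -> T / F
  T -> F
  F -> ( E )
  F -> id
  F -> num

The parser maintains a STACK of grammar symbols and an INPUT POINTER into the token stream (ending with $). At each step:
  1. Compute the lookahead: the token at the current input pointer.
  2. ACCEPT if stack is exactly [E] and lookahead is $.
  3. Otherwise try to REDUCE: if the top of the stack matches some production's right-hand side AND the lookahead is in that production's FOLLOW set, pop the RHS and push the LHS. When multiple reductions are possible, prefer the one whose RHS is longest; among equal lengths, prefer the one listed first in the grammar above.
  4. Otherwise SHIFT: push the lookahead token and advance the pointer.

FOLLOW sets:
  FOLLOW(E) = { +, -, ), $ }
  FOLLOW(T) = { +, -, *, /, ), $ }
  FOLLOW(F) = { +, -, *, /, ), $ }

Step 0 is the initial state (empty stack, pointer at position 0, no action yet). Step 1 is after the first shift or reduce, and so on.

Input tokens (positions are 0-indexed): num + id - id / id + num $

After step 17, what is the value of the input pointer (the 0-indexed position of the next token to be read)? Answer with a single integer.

Step 1: shift num. Stack=[num] ptr=1 lookahead=+ remaining=[+ id - id / id + num $]
Step 2: reduce F->num. Stack=[F] ptr=1 lookahead=+ remaining=[+ id - id / id + num $]
Step 3: reduce T->F. Stack=[T] ptr=1 lookahead=+ remaining=[+ id - id / id + num $]
Step 4: reduce E->T. Stack=[E] ptr=1 lookahead=+ remaining=[+ id - id / id + num $]
Step 5: shift +. Stack=[E +] ptr=2 lookahead=id remaining=[id - id / id + num $]
Step 6: shift id. Stack=[E + id] ptr=3 lookahead=- remaining=[- id / id + num $]
Step 7: reduce F->id. Stack=[E + F] ptr=3 lookahead=- remaining=[- id / id + num $]
Step 8: reduce T->F. Stack=[E + T] ptr=3 lookahead=- remaining=[- id / id + num $]
Step 9: reduce E->E + T. Stack=[E] ptr=3 lookahead=- remaining=[- id / id + num $]
Step 10: shift -. Stack=[E -] ptr=4 lookahead=id remaining=[id / id + num $]
Step 11: shift id. Stack=[E - id] ptr=5 lookahead=/ remaining=[/ id + num $]
Step 12: reduce F->id. Stack=[E - F] ptr=5 lookahead=/ remaining=[/ id + num $]
Step 13: reduce T->F. Stack=[E - T] ptr=5 lookahead=/ remaining=[/ id + num $]
Step 14: shift /. Stack=[E - T /] ptr=6 lookahead=id remaining=[id + num $]
Step 15: shift id. Stack=[E - T / id] ptr=7 lookahead=+ remaining=[+ num $]
Step 16: reduce F->id. Stack=[E - T / F] ptr=7 lookahead=+ remaining=[+ num $]
Step 17: reduce T->T / F. Stack=[E - T] ptr=7 lookahead=+ remaining=[+ num $]

Answer: 7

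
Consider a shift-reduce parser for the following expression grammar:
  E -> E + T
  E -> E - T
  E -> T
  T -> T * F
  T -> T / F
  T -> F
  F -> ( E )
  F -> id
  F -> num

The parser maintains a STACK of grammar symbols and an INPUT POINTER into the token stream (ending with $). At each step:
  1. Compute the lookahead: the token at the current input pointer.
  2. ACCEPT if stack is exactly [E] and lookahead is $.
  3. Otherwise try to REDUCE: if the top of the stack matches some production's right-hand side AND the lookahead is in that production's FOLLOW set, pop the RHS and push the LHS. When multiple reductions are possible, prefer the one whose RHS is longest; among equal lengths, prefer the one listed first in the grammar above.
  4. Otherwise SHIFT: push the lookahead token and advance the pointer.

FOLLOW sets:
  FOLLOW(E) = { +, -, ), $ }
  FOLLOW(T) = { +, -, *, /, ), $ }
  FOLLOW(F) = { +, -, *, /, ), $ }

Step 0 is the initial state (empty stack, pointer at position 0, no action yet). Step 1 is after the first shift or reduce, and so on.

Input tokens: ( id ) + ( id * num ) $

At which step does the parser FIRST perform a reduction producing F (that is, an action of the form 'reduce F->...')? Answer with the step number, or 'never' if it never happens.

Answer: 3

Derivation:
Step 1: shift (. Stack=[(] ptr=1 lookahead=id remaining=[id ) + ( id * num ) $]
Step 2: shift id. Stack=[( id] ptr=2 lookahead=) remaining=[) + ( id * num ) $]
Step 3: reduce F->id. Stack=[( F] ptr=2 lookahead=) remaining=[) + ( id * num ) $]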